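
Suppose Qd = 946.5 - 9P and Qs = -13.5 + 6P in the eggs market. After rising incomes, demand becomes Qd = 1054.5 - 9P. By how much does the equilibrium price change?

ΔP = 7.2

Original equilibrium: P* = 64, Q* = 370.5.
New equilibrium: 1054.5 - 9P = -13.5 + 6P, so 1068 = 15P and P' = 71.2; Q' = 1054.5 − 9(71.2) = 413.7.
Change in price: 71.2 − 64 = 7.2.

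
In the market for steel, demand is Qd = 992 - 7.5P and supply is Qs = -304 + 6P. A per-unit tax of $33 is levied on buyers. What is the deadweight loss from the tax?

Pre-tax equilibrium: P* = 96, Q* = 272.
Tax on buyers shifts demand to Qd = 992 − 7.5(P + 33) = 744.5 - 7.5P.
744.5 - 7.5P = -304 + 6P gives seller price Ps = 233/3; buyers pay Pb = 233/3 + 33 = 332/3.
New quantity: Q = 992 − 7.5(332/3) = 162.
DWL = ½ × 33 × (272 − 162) = 1815.

Deadweight loss = 1815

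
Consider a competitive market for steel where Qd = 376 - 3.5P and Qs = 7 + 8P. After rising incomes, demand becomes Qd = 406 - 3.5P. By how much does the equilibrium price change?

ΔP = 60/23

Original equilibrium: P* = 738/23, Q* = 6065/23.
New equilibrium: 406 - 3.5P = 7 + 8P, so 399 = 11.5P and P' = 798/23; Q' = 406 − 3.5(798/23) = 6545/23.
Change in price: 798/23 − 738/23 = 60/23.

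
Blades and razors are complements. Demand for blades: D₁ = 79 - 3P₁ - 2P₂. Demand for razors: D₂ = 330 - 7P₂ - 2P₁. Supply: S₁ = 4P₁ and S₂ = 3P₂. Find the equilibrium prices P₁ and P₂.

P₁ = 65/33, P₂ = 1076/33

Market 1: 79 - 3P₁ - 2P₂ = 4P₁ → 7P₁ + 2P₂ = 79.
Market 2: 10P₂ + 2P₁ = 330.
Eliminating P₂: 10×(1) − 2×(2) gives 66P₁ = 130, so P₁ = 65/33.
Back-substitute into (2): P₂ = (330 − 2×65/33) / 10 = 1076/33.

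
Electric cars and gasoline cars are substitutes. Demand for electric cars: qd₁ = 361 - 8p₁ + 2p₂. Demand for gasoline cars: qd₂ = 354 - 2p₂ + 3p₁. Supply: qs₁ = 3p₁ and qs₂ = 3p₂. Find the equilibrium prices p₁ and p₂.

Market 1: 361 - 8p₁ + 2p₂ = 3p₁ → 11p₁ - 2p₂ = 361.
Market 2: 5p₂ - 3p₁ = 354.
Eliminating p₂: 5×(1) + 2×(2) gives 49p₁ = 2513, so p₁ = 359/7.
Back-substitute into (2): p₂ = (354 + 3×359/7) / 5 = 711/7.

p₁ = 359/7, p₂ = 711/7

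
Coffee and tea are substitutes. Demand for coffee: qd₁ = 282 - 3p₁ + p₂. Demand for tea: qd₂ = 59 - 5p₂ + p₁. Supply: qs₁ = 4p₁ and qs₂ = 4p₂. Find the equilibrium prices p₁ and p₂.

Market 1: 282 - 3p₁ + p₂ = 4p₁ → 7p₁ - p₂ = 282.
Market 2: 9p₂ - p₁ = 59.
Eliminating p₂: 9×(1) + 1×(2) gives 62p₁ = 2597, so p₁ = 2597/62.
Back-substitute into (2): p₂ = (59 + 1×2597/62) / 9 = 695/62.

p₁ = 2597/62, p₂ = 695/62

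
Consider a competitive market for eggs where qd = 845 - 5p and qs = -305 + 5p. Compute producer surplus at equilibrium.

Equilibrium: 845 - 5p = -305 + 5p gives p* = 115, q* = 270.
Supply starts at p = 61 (where qs = 0).
PS = ½(115 − 61)(270) = 7290.

Producer surplus = 7290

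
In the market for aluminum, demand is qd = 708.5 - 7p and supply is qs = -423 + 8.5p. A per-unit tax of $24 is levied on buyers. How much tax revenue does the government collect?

Tax revenue = 78396/31

Pre-tax equilibrium: p* = 73, q* = 197.5.
Tax on buyers shifts demand to qd = 708.5 − 7(p + 24) = 540.5 - 7p.
540.5 - 7p = -423 + 8.5p gives seller price ps = 1927/31; buyers pay pb = 1927/31 + 24 = 2671/31.
New quantity: q = 708.5 − 7(2671/31) = 6533/62.
Revenue = 24 × 6533/62 = 78396/31.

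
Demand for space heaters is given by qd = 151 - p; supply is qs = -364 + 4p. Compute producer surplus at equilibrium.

Equilibrium: 151 - p = -364 + 4p gives p* = 103, q* = 48.
Supply starts at p = 91 (where qs = 0).
PS = ½(103 − 91)(48) = 288.

Producer surplus = 288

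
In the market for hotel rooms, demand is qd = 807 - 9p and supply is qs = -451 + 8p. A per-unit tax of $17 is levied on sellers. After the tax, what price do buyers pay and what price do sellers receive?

Pre-tax equilibrium: p* = 74, q* = 141.
Tax on sellers shifts supply to qs = -451 + 8(p − 17) = -587 + 8p.
807 - 9p = -587 + 8p gives buyer price pb = 82; sellers receive ps = 82 − 17 = 65.
New quantity: q = 807 − 9(82) = 69.

Buyers pay $82, sellers receive $65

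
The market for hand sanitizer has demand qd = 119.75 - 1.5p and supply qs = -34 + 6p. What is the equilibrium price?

p* = 20.5

Set qd = qs: 119.75 - 1.5p = -34 + 6p.
153.75 = 7.5p, so p* = 20.5.
q* = 119.75 − 1.5(20.5) = 89.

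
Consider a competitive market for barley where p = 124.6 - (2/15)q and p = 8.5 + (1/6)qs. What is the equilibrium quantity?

q* = 387

Set the two price expressions equal: 124.6 - (2/15)q = 8.5 + (1/6)q.
116.1 = 0.3q, so q* = 387.
p* = 124.6 − (2/15)(387) = 73.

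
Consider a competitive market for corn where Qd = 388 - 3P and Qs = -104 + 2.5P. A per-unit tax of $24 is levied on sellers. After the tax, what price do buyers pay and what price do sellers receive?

Pre-tax equilibrium: P* = 984/11, Q* = 1316/11.
Tax on sellers shifts supply to Qs = -104 + 2.5(P − 24) = -164 + 2.5P.
388 - 3P = -164 + 2.5P gives buyer price Pb = 1104/11; sellers receive Ps = 1104/11 − 24 = 840/11.
New quantity: Q = 388 − 3(1104/11) = 956/11.

Buyers pay 1104/11, sellers receive 840/11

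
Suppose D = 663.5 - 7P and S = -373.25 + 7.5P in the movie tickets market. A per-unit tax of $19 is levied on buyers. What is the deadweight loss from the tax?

Pre-tax equilibrium: P* = 71.5, Q* = 163.
Tax on buyers shifts demand to D = 663.5 − 7(P + 19) = 530.5 - 7P.
530.5 - 7P = -373.25 + 7.5P gives seller price Ps = 3615/58; buyers pay Pb = 3615/58 + 19 = 4717/58.
New quantity: Q = 663.5 − 7(4717/58) = 2732/29.
DWL = ½ × 19 × (163 − 2732/29) = 37905/58.

Deadweight loss = 37905/58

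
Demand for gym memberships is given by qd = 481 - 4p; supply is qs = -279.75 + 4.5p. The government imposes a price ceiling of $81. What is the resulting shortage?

Shortage = 72.25

Equilibrium price would be p* = 89.5, so the ceiling at 81 binds.
At p = 81: qd = 481 − 4(81) = 157, qs = -279.75 + 4.5(81) = 84.75.
Shortage = 157 − 84.75 = 72.25.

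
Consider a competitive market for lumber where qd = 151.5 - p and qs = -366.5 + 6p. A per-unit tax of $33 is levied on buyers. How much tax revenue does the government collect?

Pre-tax equilibrium: p* = 74, q* = 77.5.
Tax on buyers shifts demand to qd = 151.5 − 1(p + 33) = 118.5 - p.
118.5 - p = -366.5 + 6p gives seller price ps = 485/7; buyers pay pb = 485/7 + 33 = 716/7.
New quantity: q = 151.5 − 1(716/7) = 689/14.
Revenue = 33 × 689/14 = 22737/14.

Tax revenue = 22737/14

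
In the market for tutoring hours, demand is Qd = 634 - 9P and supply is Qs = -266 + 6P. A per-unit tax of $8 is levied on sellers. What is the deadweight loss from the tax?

Pre-tax equilibrium: P* = 60, Q* = 94.
Tax on sellers shifts supply to Qs = -266 + 6(P − 8) = -314 + 6P.
634 - 9P = -314 + 6P gives buyer price Pb = 63.2; sellers receive Ps = 63.2 − 8 = 55.2.
New quantity: Q = 634 − 9(63.2) = 65.2.
DWL = ½ × 8 × (94 − 65.2) = 115.2.

Deadweight loss = 115.2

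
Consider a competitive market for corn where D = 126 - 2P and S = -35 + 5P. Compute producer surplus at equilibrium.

Producer surplus = 640

Equilibrium: 126 - 2P = -35 + 5P gives P* = 23, Q* = 80.
Supply starts at P = 7 (where S = 0).
PS = ½(23 − 7)(80) = 640.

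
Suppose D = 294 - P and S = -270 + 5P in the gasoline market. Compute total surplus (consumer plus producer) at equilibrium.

Total surplus = 24000

Equilibrium: 294 - P = -270 + 5P gives P* = 94, Q* = 200.
Demand choke price: P = 294; supply starts at P = 54.
CS = ½(294 − 94)(200) = 20000; PS = ½(94 − 54)(200) = 4000.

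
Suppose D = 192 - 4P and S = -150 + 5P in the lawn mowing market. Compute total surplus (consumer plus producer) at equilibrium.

Equilibrium: 192 - 4P = -150 + 5P gives P* = 38, Q* = 40.
Demand choke price: P = 48; supply starts at P = 30.
CS = ½(48 − 38)(40) = 200; PS = ½(38 − 30)(40) = 160.

Total surplus = 360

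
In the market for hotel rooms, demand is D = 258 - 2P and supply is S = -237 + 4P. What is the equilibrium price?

P* = 82.5

Set D = S: 258 - 2P = -237 + 4P.
495 = 6P, so P* = 82.5.
Q* = 258 − 2(82.5) = 93.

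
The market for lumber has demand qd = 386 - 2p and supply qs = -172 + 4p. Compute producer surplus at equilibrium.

Producer surplus = 5000

Equilibrium: 386 - 2p = -172 + 4p gives p* = 93, q* = 200.
Supply starts at p = 43 (where qs = 0).
PS = ½(93 − 43)(200) = 5000.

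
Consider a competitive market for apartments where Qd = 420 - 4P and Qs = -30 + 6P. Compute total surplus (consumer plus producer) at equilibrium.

Total surplus = 12000

Equilibrium: 420 - 4P = -30 + 6P gives P* = 45, Q* = 240.
Demand choke price: P = 105; supply starts at P = 5.
CS = ½(105 − 45)(240) = 7200; PS = ½(45 − 5)(240) = 4800.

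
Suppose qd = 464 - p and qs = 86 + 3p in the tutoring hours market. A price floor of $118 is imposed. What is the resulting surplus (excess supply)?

Surplus = 94

Equilibrium price would be p* = 94.5, so the floor at 118 binds.
At p = 118: qd = 346, qs = 440.
Surplus = 440 − 346 = 94.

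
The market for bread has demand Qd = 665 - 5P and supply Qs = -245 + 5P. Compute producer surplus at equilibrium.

Producer surplus = 4410

Equilibrium: 665 - 5P = -245 + 5P gives P* = 91, Q* = 210.
Supply starts at P = 49 (where Qs = 0).
PS = ½(91 − 49)(210) = 4410.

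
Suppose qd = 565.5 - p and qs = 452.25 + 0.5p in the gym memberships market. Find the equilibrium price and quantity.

Set qd = qs: 565.5 - p = 452.25 + 0.5p.
113.25 = 1.5p, so p* = 75.5.
q* = 565.5 − 1(75.5) = 490.

p* = 75.5, q* = 490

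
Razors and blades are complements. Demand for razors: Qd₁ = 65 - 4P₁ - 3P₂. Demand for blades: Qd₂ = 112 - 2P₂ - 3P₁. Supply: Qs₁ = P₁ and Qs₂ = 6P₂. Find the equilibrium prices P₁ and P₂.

P₁ = 184/31, P₂ = 365/31

Market 1: 65 - 4P₁ - 3P₂ = P₁ → 5P₁ + 3P₂ = 65.
Market 2: 8P₂ + 3P₁ = 112.
Eliminating P₂: 8×(1) − 3×(2) gives 31P₁ = 184, so P₁ = 184/31.
Back-substitute into (2): P₂ = (112 − 3×184/31) / 8 = 365/31.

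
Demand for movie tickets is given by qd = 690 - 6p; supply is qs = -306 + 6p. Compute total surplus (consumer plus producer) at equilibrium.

Equilibrium: 690 - 6p = -306 + 6p gives p* = 83, q* = 192.
Demand choke price: p = 115; supply starts at p = 51.
CS = ½(115 − 83)(192) = 3072; PS = ½(83 − 51)(192) = 3072.

Total surplus = 6144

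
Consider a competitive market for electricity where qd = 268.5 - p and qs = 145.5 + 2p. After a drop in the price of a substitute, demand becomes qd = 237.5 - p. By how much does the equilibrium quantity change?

Δq = -62/3

Original equilibrium: p* = 41, q* = 227.5.
New equilibrium: 237.5 - p = 145.5 + 2p, so 92 = 3p and p' = 92/3; q' = 237.5 − 1(92/3) = 1241/6.
Change in quantity: 1241/6 − 227.5 = -62/3.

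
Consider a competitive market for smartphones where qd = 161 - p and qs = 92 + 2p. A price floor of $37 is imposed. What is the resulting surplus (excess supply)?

Surplus = 42

Equilibrium price would be p* = 23, so the floor at 37 binds.
At p = 37: qd = 124, qs = 166.
Surplus = 166 − 124 = 42.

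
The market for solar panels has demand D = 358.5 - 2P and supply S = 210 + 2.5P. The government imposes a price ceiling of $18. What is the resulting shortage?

Shortage = 67.5

Equilibrium price would be P* = 33, so the ceiling at 18 binds.
At P = 18: D = 358.5 − 2(18) = 322.5, S = 210 + 2.5(18) = 255.
Shortage = 322.5 − 255 = 67.5.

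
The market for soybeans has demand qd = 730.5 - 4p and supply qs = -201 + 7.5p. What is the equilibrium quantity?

Set qd = qs: 730.5 - 4p = -201 + 7.5p.
931.5 = 11.5p, so p* = 81.
q* = 730.5 − 4(81) = 406.5.

q* = 406.5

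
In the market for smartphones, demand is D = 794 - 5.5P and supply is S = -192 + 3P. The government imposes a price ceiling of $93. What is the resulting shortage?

Shortage = 195.5

Equilibrium price would be P* = 116, so the ceiling at 93 binds.
At P = 93: D = 794 − 5.5(93) = 282.5, S = -192 + 3(93) = 87.
Shortage = 282.5 − 87 = 195.5.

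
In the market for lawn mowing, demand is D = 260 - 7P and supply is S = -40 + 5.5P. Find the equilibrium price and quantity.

P* = 24, Q* = 92

Set D = S: 260 - 7P = -40 + 5.5P.
300 = 12.5P, so P* = 24.
Q* = 260 − 7(24) = 92.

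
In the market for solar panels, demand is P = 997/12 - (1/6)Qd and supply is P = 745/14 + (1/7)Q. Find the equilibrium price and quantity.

P* = 67, Q* = 96.5

Set the two price expressions equal: 997/12 - (1/6)Q = 745/14 + (1/7)Q.
2509/84 = (13/42)Q, so Q* = 96.5.
P* = 997/12 − (1/6)(96.5) = 67.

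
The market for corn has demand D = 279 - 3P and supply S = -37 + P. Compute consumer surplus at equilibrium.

Consumer surplus = 294

Equilibrium: 279 - 3P = -37 + P gives P* = 79, Q* = 42.
Demand choke price (D = 0): P = 93.
CS = ½(93 − 79)(42) = 294.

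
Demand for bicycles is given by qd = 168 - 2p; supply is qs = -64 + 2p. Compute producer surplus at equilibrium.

Equilibrium: 168 - 2p = -64 + 2p gives p* = 58, q* = 52.
Supply starts at p = 32 (where qs = 0).
PS = ½(58 − 32)(52) = 676.

Producer surplus = 676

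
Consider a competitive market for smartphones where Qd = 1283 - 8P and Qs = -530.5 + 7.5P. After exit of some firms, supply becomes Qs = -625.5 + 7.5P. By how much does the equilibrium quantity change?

Original equilibrium: P* = 117, Q* = 347.
New equilibrium: 1283 - 8P = -625.5 + 7.5P, so 1908.5 = 15.5P and P' = 3817/31; Q' = 1283 − 8(3817/31) = 9237/31.
Change in quantity: 9237/31 − 347 = -1520/31.

ΔQ = -1520/31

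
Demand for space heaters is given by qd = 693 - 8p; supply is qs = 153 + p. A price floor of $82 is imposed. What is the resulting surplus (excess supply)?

Equilibrium price would be p* = 60, so the floor at 82 binds.
At p = 82: qd = 37, qs = 235.
Surplus = 235 − 37 = 198.

Surplus = 198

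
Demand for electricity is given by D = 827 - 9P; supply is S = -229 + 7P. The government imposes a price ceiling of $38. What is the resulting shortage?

Equilibrium price would be P* = 66, so the ceiling at 38 binds.
At P = 38: D = 827 − 9(38) = 485, S = -229 + 7(38) = 37.
Shortage = 485 − 37 = 448.

Shortage = 448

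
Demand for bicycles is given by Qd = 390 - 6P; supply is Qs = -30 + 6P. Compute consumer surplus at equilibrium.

Consumer surplus = 2700

Equilibrium: 390 - 6P = -30 + 6P gives P* = 35, Q* = 180.
Demand choke price (Qd = 0): P = 65.
CS = ½(65 − 35)(180) = 2700.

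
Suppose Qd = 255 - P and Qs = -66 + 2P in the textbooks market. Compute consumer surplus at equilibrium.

Consumer surplus = 10952

Equilibrium: 255 - P = -66 + 2P gives P* = 107, Q* = 148.
Demand choke price (Qd = 0): P = 255.
CS = ½(255 − 107)(148) = 10952.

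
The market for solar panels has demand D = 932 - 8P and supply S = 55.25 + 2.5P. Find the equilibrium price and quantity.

P* = 83.5, Q* = 264

Set D = S: 932 - 8P = 55.25 + 2.5P.
876.75 = 10.5P, so P* = 83.5.
Q* = 932 − 8(83.5) = 264.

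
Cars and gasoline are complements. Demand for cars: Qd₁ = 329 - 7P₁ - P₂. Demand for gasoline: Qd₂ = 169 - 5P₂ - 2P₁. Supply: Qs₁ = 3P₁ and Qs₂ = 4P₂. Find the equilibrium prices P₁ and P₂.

P₁ = 349/11, P₂ = 129/11

Market 1: 329 - 7P₁ - P₂ = 3P₁ → 10P₁ + P₂ = 329.
Market 2: 9P₂ + 2P₁ = 169.
Eliminating P₂: 9×(1) − 1×(2) gives 88P₁ = 2792, so P₁ = 349/11.
Back-substitute into (2): P₂ = (169 − 2×349/11) / 9 = 129/11.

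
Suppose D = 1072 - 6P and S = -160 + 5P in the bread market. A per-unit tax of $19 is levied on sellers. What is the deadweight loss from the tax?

Deadweight loss = 5415/11

Pre-tax equilibrium: P* = 112, Q* = 400.
Tax on sellers shifts supply to S = -160 + 5(P − 19) = -255 + 5P.
1072 - 6P = -255 + 5P gives buyer price Pb = 1327/11; sellers receive Ps = 1327/11 − 19 = 1118/11.
New quantity: Q = 1072 − 6(1327/11) = 3830/11.
DWL = ½ × 19 × (400 − 3830/11) = 5415/11.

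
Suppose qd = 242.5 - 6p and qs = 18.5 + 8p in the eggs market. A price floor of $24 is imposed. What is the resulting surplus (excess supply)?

Equilibrium price would be p* = 16, so the floor at 24 binds.
At p = 24: qd = 98.5, qs = 210.5.
Surplus = 210.5 − 98.5 = 112.

Surplus = 112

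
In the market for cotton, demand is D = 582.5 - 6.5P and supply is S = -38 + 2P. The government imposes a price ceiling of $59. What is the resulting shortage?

Shortage = 119

Equilibrium price would be P* = 73, so the ceiling at 59 binds.
At P = 59: D = 582.5 − 6.5(59) = 199, S = -38 + 2(59) = 80.
Shortage = 199 − 80 = 119.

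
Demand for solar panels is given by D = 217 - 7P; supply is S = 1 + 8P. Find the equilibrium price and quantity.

Set D = S: 217 - 7P = 1 + 8P.
216 = 15P, so P* = 14.4.
Q* = 217 − 7(14.4) = 116.2.

P* = 14.4, Q* = 116.2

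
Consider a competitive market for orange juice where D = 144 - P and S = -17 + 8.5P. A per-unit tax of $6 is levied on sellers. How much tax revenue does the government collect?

Tax revenue = 13872/19

Pre-tax equilibrium: P* = 322/19, Q* = 2414/19.
Tax on sellers shifts supply to S = -17 + 8.5(P − 6) = -68 + 8.5P.
144 - P = -68 + 8.5P gives buyer price Pb = 424/19; sellers receive Ps = 424/19 − 6 = 310/19.
New quantity: Q = 144 − 1(424/19) = 2312/19.
Revenue = 6 × 2312/19 = 13872/19.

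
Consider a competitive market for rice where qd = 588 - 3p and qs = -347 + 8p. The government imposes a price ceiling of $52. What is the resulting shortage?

Equilibrium price would be p* = 85, so the ceiling at 52 binds.
At p = 52: qd = 588 − 3(52) = 432, qs = -347 + 8(52) = 69.
Shortage = 432 − 69 = 363.

Shortage = 363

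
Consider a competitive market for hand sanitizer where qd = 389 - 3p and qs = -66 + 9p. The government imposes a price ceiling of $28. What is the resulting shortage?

Shortage = 119

Equilibrium price would be p* = 455/12, so the ceiling at 28 binds.
At p = 28: qd = 389 − 3(28) = 305, qs = -66 + 9(28) = 186.
Shortage = 305 − 186 = 119.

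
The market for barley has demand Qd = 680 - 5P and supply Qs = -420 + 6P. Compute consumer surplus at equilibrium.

Consumer surplus = 3240

Equilibrium: 680 - 5P = -420 + 6P gives P* = 100, Q* = 180.
Demand choke price (Qd = 0): P = 136.
CS = ½(136 − 100)(180) = 3240.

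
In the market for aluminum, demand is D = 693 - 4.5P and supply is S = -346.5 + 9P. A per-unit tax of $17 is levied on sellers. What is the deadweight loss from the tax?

Pre-tax equilibrium: P* = 77, Q* = 346.5.
Tax on sellers shifts supply to S = -346.5 + 9(P − 17) = -499.5 + 9P.
693 - 4.5P = -499.5 + 9P gives buyer price Pb = 265/3; sellers receive Ps = 265/3 − 17 = 214/3.
New quantity: Q = 693 − 4.5(265/3) = 295.5.
DWL = ½ × 17 × (346.5 − 295.5) = 433.5.

Deadweight loss = 433.5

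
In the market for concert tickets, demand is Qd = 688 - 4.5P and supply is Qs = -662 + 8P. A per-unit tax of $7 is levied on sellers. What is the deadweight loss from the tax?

Pre-tax equilibrium: P* = 108, Q* = 202.
Tax on sellers shifts supply to Qs = -662 + 8(P − 7) = -718 + 8P.
688 - 4.5P = -718 + 8P gives buyer price Pb = 112.48; sellers receive Ps = 112.48 − 7 = 105.48.
New quantity: Q = 688 − 4.5(112.48) = 181.84.
DWL = ½ × 7 × (202 − 181.84) = 70.56.

Deadweight loss = 70.56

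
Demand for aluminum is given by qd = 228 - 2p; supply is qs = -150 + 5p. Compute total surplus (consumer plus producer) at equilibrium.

Equilibrium: 228 - 2p = -150 + 5p gives p* = 54, q* = 120.
Demand choke price: p = 114; supply starts at p = 30.
CS = ½(114 − 54)(120) = 3600; PS = ½(54 − 30)(120) = 1440.

Total surplus = 5040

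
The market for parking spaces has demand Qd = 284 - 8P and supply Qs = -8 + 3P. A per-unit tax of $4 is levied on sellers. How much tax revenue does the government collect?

Tax revenue = 2768/11

Pre-tax equilibrium: P* = 292/11, Q* = 788/11.
Tax on sellers shifts supply to Qs = -8 + 3(P − 4) = -20 + 3P.
284 - 8P = -20 + 3P gives buyer price Pb = 304/11; sellers receive Ps = 304/11 − 4 = 260/11.
New quantity: Q = 284 − 8(304/11) = 692/11.
Revenue = 4 × 692/11 = 2768/11.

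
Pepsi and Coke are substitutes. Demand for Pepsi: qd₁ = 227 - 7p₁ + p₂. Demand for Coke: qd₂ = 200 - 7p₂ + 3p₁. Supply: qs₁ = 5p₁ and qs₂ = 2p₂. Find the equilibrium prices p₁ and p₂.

p₁ = 2243/105, p₂ = 1027/35

Market 1: 227 - 7p₁ + p₂ = 5p₁ → 12p₁ - p₂ = 227.
Market 2: 9p₂ - 3p₁ = 200.
Eliminating p₂: 9×(1) + 1×(2) gives 105p₁ = 2243, so p₁ = 2243/105.
Back-substitute into (2): p₂ = (200 + 3×2243/105) / 9 = 1027/35.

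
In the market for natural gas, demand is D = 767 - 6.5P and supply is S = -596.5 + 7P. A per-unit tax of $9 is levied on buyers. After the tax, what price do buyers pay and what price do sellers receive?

Buyers pay 317/3, sellers receive 290/3

Pre-tax equilibrium: P* = 101, Q* = 110.5.
Tax on buyers shifts demand to D = 767 − 6.5(P + 9) = 708.5 - 6.5P.
708.5 - 6.5P = -596.5 + 7P gives seller price Ps = 290/3; buyers pay Pb = 290/3 + 9 = 317/3.
New quantity: Q = 767 − 6.5(317/3) = 481/6.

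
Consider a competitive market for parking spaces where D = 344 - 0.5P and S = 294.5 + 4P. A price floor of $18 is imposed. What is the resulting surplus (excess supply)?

Surplus = 31.5

Equilibrium price would be P* = 11, so the floor at 18 binds.
At P = 18: D = 335, S = 366.5.
Surplus = 366.5 − 335 = 31.5.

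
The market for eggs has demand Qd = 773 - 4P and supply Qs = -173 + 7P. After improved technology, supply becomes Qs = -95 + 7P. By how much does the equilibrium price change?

ΔP = -78/11

Original equilibrium: P* = 86, Q* = 429.
New equilibrium: 773 - 4P = -95 + 7P, so 868 = 11P and P' = 868/11; Q' = 773 − 4(868/11) = 5031/11.
Change in price: 868/11 − 86 = -78/11.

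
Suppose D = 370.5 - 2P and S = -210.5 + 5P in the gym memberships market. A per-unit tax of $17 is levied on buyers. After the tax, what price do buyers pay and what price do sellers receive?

Buyers pay 666/7, sellers receive 547/7

Pre-tax equilibrium: P* = 83, Q* = 204.5.
Tax on buyers shifts demand to D = 370.5 − 2(P + 17) = 336.5 - 2P.
336.5 - 2P = -210.5 + 5P gives seller price Ps = 547/7; buyers pay Pb = 547/7 + 17 = 666/7.
New quantity: Q = 370.5 − 2(666/7) = 2523/14.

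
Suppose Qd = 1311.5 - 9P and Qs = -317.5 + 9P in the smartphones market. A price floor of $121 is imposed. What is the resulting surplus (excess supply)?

Equilibrium price would be P* = 90.5, so the floor at 121 binds.
At P = 121: Qd = 222.5, Qs = 771.5.
Surplus = 771.5 − 222.5 = 549.

Surplus = 549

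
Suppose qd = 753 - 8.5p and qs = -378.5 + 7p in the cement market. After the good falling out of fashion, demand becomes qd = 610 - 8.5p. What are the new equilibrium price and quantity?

Original equilibrium: p* = 73, q* = 132.5.
New equilibrium: 610 - 8.5p = -378.5 + 7p, so 988.5 = 15.5p and p' = 1977/31; q' = 610 − 8.5(1977/31) = 4211/62.

p' = 1977/31, q' = 4211/62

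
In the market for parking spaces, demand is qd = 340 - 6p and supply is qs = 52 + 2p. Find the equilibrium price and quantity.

p* = 36, q* = 124

Set qd = qs: 340 - 6p = 52 + 2p.
288 = 8p, so p* = 36.
q* = 340 − 6(36) = 124.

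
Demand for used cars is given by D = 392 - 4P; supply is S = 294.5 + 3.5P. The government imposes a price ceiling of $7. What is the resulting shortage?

Shortage = 45

Equilibrium price would be P* = 13, so the ceiling at 7 binds.
At P = 7: D = 392 − 4(7) = 364, S = 294.5 + 3.5(7) = 319.
Shortage = 364 − 319 = 45.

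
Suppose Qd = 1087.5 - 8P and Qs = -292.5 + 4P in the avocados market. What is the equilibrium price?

Set Qd = Qs: 1087.5 - 8P = -292.5 + 4P.
1380 = 12P, so P* = 115.
Q* = 1087.5 − 8(115) = 167.5.

P* = 115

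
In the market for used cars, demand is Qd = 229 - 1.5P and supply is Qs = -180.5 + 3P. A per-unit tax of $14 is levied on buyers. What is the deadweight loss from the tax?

Deadweight loss = 98

Pre-tax equilibrium: P* = 91, Q* = 92.5.
Tax on buyers shifts demand to Qd = 229 − 1.5(P + 14) = 208 - 1.5P.
208 - 1.5P = -180.5 + 3P gives seller price Ps = 259/3; buyers pay Pb = 259/3 + 14 = 301/3.
New quantity: Q = 229 − 1.5(301/3) = 78.5.
DWL = ½ × 14 × (92.5 − 78.5) = 98.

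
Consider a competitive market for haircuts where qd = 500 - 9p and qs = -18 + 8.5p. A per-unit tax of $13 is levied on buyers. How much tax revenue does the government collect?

Pre-tax equilibrium: p* = 29.6, q* = 233.6.
Tax on buyers shifts demand to qd = 500 − 9(p + 13) = 383 - 9p.
383 - 9p = -18 + 8.5p gives seller price ps = 802/35; buyers pay pb = 802/35 + 13 = 1257/35.
New quantity: q = 500 − 9(1257/35) = 6187/35.
Revenue = 13 × 6187/35 = 80431/35.

Tax revenue = 80431/35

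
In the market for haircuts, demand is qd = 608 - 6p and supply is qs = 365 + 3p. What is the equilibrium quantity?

Set qd = qs: 608 - 6p = 365 + 3p.
243 = 9p, so p* = 27.
q* = 608 − 6(27) = 446.

q* = 446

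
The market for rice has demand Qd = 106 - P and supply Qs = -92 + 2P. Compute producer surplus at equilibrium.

Equilibrium: 106 - P = -92 + 2P gives P* = 66, Q* = 40.
Supply starts at P = 46 (where Qs = 0).
PS = ½(66 − 46)(40) = 400.

Producer surplus = 400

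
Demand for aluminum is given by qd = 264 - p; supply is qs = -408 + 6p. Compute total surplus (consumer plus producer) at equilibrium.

Total surplus = 16464

Equilibrium: 264 - p = -408 + 6p gives p* = 96, q* = 168.
Demand choke price: p = 264; supply starts at p = 68.
CS = ½(264 − 96)(168) = 14112; PS = ½(96 − 68)(168) = 2352.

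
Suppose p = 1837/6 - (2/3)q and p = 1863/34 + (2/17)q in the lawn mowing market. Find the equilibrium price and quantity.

Set the two price expressions equal: 1837/6 - (2/3)q = 1863/34 + (2/17)q.
12820/51 = (40/51)q, so q* = 320.5.
p* = 1837/6 − (2/3)(320.5) = 92.5.

p* = 92.5, q* = 320.5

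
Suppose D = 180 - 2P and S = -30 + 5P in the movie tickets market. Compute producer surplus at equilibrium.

Equilibrium: 180 - 2P = -30 + 5P gives P* = 30, Q* = 120.
Supply starts at P = 6 (where S = 0).
PS = ½(30 − 6)(120) = 1440.

Producer surplus = 1440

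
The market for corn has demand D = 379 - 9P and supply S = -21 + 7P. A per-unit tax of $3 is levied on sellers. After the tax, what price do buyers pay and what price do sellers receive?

Pre-tax equilibrium: P* = 25, Q* = 154.
Tax on sellers shifts supply to S = -21 + 7(P − 3) = -42 + 7P.
379 - 9P = -42 + 7P gives buyer price Pb = 26.3125; sellers receive Ps = 26.3125 − 3 = 23.3125.
New quantity: Q = 379 − 9(26.3125) = 142.1875.

Buyers pay $26.3125, sellers receive $23.3125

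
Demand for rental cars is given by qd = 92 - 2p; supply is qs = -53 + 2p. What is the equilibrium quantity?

q* = 19.5

Set qd = qs: 92 - 2p = -53 + 2p.
145 = 4p, so p* = 36.25.
q* = 92 − 2(36.25) = 19.5.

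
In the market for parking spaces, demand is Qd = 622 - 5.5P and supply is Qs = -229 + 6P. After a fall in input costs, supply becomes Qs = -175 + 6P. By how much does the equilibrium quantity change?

ΔQ = 594/23

Original equilibrium: P* = 74, Q* = 215.
New equilibrium: 622 - 5.5P = -175 + 6P, so 797 = 11.5P and P' = 1594/23; Q' = 622 − 5.5(1594/23) = 5539/23.
Change in quantity: 5539/23 − 215 = 594/23.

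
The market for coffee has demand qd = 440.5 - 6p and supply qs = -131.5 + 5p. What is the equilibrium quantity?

Set qd = qs: 440.5 - 6p = -131.5 + 5p.
572 = 11p, so p* = 52.
q* = 440.5 − 6(52) = 128.5.

q* = 128.5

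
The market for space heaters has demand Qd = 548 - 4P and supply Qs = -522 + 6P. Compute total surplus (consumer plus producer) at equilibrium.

Equilibrium: 548 - 4P = -522 + 6P gives P* = 107, Q* = 120.
Demand choke price: P = 137; supply starts at P = 87.
CS = ½(137 − 107)(120) = 1800; PS = ½(107 − 87)(120) = 1200.

Total surplus = 3000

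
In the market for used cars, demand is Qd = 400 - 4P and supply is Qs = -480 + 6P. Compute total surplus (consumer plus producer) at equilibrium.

Total surplus = 480

Equilibrium: 400 - 4P = -480 + 6P gives P* = 88, Q* = 48.
Demand choke price: P = 100; supply starts at P = 80.
CS = ½(100 − 88)(48) = 288; PS = ½(88 − 80)(48) = 192.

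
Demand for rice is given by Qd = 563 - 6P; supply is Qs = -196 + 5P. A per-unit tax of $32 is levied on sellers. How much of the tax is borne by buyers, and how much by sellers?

Buyers bear 160/11, sellers bear 192/11

Pre-tax equilibrium: P* = 69, Q* = 149.
Tax on sellers shifts supply to Qs = -196 + 5(P − 32) = -356 + 5P.
563 - 6P = -356 + 5P gives buyer price Pb = 919/11; sellers receive Ps = 919/11 − 32 = 567/11.
New quantity: Q = 563 − 6(919/11) = 679/11.
Buyer burden = 919/11 − 69 = 160/11; seller burden = 69 − 567/11 = 192/11.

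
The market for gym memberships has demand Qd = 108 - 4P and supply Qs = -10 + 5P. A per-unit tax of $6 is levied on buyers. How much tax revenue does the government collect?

Tax revenue = 760/3

Pre-tax equilibrium: P* = 118/9, Q* = 500/9.
Tax on buyers shifts demand to Qd = 108 − 4(P + 6) = 84 - 4P.
84 - 4P = -10 + 5P gives seller price Ps = 94/9; buyers pay Pb = 94/9 + 6 = 148/9.
New quantity: Q = 108 − 4(148/9) = 380/9.
Revenue = 6 × 380/9 = 760/3.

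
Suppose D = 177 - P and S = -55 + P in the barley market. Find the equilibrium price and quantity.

P* = 116, Q* = 61

Set D = S: 177 - P = -55 + P.
232 = 2P, so P* = 116.
Q* = 177 − 1(116) = 61.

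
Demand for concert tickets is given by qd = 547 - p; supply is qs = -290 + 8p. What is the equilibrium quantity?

q* = 454

Set qd = qs: 547 - p = -290 + 8p.
837 = 9p, so p* = 93.
q* = 547 − 1(93) = 454.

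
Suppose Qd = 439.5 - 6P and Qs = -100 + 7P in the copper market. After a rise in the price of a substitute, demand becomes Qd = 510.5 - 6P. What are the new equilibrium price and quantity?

P' = 1221/26, Q' = 5947/26

Original equilibrium: P* = 41.5, Q* = 190.5.
New equilibrium: 510.5 - 6P = -100 + 7P, so 610.5 = 13P and P' = 1221/26; Q' = 510.5 − 6(1221/26) = 5947/26.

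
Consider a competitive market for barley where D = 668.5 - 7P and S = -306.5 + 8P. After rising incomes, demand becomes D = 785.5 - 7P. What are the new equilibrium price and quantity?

P' = 72.8, Q' = 275.9

Original equilibrium: P* = 65, Q* = 213.5.
New equilibrium: 785.5 - 7P = -306.5 + 8P, so 1092 = 15P and P' = 72.8; Q' = 785.5 − 7(72.8) = 275.9.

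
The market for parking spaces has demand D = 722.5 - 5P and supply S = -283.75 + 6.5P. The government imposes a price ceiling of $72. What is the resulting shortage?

Shortage = 178.25

Equilibrium price would be P* = 87.5, so the ceiling at 72 binds.
At P = 72: D = 722.5 − 5(72) = 362.5, S = -283.75 + 6.5(72) = 184.25.
Shortage = 362.5 − 184.25 = 178.25.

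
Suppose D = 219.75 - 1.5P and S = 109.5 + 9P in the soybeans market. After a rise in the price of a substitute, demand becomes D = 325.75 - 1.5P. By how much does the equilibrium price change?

ΔP = 212/21

Original equilibrium: P* = 10.5, Q* = 204.
New equilibrium: 325.75 - 1.5P = 109.5 + 9P, so 216.25 = 10.5P and P' = 865/42; Q' = 325.75 − 1.5(865/42) = 2064/7.
Change in price: 865/42 − 10.5 = 212/21.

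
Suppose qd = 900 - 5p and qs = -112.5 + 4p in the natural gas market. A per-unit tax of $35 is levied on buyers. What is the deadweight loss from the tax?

Deadweight loss = 12250/9

Pre-tax equilibrium: p* = 112.5, q* = 337.5.
Tax on buyers shifts demand to qd = 900 − 5(p + 35) = 725 - 5p.
725 - 5p = -112.5 + 4p gives seller price ps = 1675/18; buyers pay pb = 1675/18 + 35 = 2305/18.
New quantity: q = 900 − 5(2305/18) = 4675/18.
DWL = ½ × 35 × (337.5 − 4675/18) = 12250/9.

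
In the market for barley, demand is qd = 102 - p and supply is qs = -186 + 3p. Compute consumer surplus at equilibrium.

Consumer surplus = 450

Equilibrium: 102 - p = -186 + 3p gives p* = 72, q* = 30.
Demand choke price (qd = 0): p = 102.
CS = ½(102 − 72)(30) = 450.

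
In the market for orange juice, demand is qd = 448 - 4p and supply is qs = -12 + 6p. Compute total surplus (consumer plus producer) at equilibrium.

Equilibrium: 448 - 4p = -12 + 6p gives p* = 46, q* = 264.
Demand choke price: p = 112; supply starts at p = 2.
CS = ½(112 − 46)(264) = 8712; PS = ½(46 − 2)(264) = 5808.

Total surplus = 14520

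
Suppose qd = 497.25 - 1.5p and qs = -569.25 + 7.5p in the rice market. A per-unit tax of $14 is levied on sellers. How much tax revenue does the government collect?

Pre-tax equilibrium: p* = 118.5, q* = 319.5.
Tax on sellers shifts supply to qs = -569.25 + 7.5(p − 14) = -674.25 + 7.5p.
497.25 - 1.5p = -674.25 + 7.5p gives buyer price pb = 781/6; sellers receive ps = 781/6 − 14 = 697/6.
New quantity: q = 497.25 − 1.5(781/6) = 302.
Revenue = 14 × 302 = 4228.

Tax revenue = 4228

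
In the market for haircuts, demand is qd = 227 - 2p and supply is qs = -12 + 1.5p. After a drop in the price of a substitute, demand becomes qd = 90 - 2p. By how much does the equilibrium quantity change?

Original equilibrium: p* = 478/7, q* = 633/7.
New equilibrium: 90 - 2p = -12 + 1.5p, so 102 = 3.5p and p' = 204/7; q' = 90 − 2(204/7) = 222/7.
Change in quantity: 222/7 − 633/7 = -411/7.

Δq = -411/7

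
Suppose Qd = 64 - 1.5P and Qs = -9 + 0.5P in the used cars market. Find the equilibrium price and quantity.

Set Qd = Qs: 64 - 1.5P = -9 + 0.5P.
73 = 2P, so P* = 36.5.
Q* = 64 − 1.5(36.5) = 9.25.

P* = 36.5, Q* = 9.25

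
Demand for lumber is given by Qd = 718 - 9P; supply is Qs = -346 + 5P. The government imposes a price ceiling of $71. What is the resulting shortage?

Shortage = 70

Equilibrium price would be P* = 76, so the ceiling at 71 binds.
At P = 71: Qd = 718 − 9(71) = 79, Qs = -346 + 5(71) = 9.
Shortage = 79 − 9 = 70.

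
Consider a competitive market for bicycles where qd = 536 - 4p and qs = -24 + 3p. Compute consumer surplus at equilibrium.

Consumer surplus = 5832

Equilibrium: 536 - 4p = -24 + 3p gives p* = 80, q* = 216.
Demand choke price (qd = 0): p = 134.
CS = ½(134 − 80)(216) = 5832.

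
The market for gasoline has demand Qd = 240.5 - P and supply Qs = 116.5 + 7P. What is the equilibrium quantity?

Q* = 225

Set Qd = Qs: 240.5 - P = 116.5 + 7P.
124 = 8P, so P* = 15.5.
Q* = 240.5 − 1(15.5) = 225.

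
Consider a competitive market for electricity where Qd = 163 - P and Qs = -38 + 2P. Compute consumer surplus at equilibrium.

Consumer surplus = 4608

Equilibrium: 163 - P = -38 + 2P gives P* = 67, Q* = 96.
Demand choke price (Qd = 0): P = 163.
CS = ½(163 − 67)(96) = 4608.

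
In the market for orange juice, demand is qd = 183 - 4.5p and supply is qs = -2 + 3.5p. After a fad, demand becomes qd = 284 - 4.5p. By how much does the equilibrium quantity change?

Δq = 44.1875

Original equilibrium: p* = 23.125, q* = 78.9375.
New equilibrium: 284 - 4.5p = -2 + 3.5p, so 286 = 8p and p' = 35.75; q' = 284 − 4.5(35.75) = 123.125.
Change in quantity: 123.125 − 78.9375 = 44.1875.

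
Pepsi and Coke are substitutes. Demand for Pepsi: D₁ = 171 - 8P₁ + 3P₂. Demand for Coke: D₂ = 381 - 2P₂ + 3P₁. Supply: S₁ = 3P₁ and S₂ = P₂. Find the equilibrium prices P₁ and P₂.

Market 1: 171 - 8P₁ + 3P₂ = 3P₁ → 11P₁ - 3P₂ = 171.
Market 2: 3P₂ - 3P₁ = 381.
Eliminating P₂: 3×(1) + 3×(2) gives 24P₁ = 1656, so P₁ = 69.
Back-substitute into (2): P₂ = (381 + 3×69) / 3 = 196.

P₁ = 69, P₂ = 196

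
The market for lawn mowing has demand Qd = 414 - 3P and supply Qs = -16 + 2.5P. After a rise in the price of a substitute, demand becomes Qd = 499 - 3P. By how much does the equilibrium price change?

Original equilibrium: P* = 860/11, Q* = 1974/11.
New equilibrium: 499 - 3P = -16 + 2.5P, so 515 = 5.5P and P' = 1030/11; Q' = 499 − 3(1030/11) = 2399/11.
Change in price: 1030/11 − 860/11 = 170/11.

ΔP = 170/11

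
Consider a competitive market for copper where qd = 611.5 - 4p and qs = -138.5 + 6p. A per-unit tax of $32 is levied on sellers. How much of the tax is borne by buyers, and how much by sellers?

Buyers bear $19.2, sellers bear $12.8

Pre-tax equilibrium: p* = 75, q* = 311.5.
Tax on sellers shifts supply to qs = -138.5 + 6(p − 32) = -330.5 + 6p.
611.5 - 4p = -330.5 + 6p gives buyer price pb = 94.2; sellers receive ps = 94.2 − 32 = 62.2.
New quantity: q = 611.5 − 4(94.2) = 234.7.
Buyer burden = 94.2 − 75 = 19.2; seller burden = 75 − 62.2 = 12.8.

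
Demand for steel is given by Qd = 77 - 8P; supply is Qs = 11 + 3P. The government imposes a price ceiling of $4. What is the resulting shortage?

Equilibrium price would be P* = 6, so the ceiling at 4 binds.
At P = 4: Qd = 77 − 8(4) = 45, Qs = 11 + 3(4) = 23.
Shortage = 45 − 23 = 22.

Shortage = 22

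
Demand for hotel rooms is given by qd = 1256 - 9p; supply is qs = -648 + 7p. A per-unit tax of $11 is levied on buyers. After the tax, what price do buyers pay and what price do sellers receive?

Pre-tax equilibrium: p* = 119, q* = 185.
Tax on buyers shifts demand to qd = 1256 − 9(p + 11) = 1157 - 9p.
1157 - 9p = -648 + 7p gives seller price ps = 112.8125; buyers pay pb = 112.8125 + 11 = 123.8125.
New quantity: q = 1256 − 9(123.8125) = 141.6875.

Buyers pay $123.8125, sellers receive $112.8125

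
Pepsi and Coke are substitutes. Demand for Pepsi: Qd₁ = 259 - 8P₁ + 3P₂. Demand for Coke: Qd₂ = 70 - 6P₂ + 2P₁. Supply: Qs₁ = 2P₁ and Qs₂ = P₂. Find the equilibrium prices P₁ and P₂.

Market 1: 259 - 8P₁ + 3P₂ = 2P₁ → 10P₁ - 3P₂ = 259.
Market 2: 7P₂ - 2P₁ = 70.
Eliminating P₂: 7×(1) + 3×(2) gives 64P₁ = 2023, so P₁ = 31.609375.
Back-substitute into (2): P₂ = (70 + 2×31.609375) / 7 = 19.03125.

P₁ = 31.609375, P₂ = 19.03125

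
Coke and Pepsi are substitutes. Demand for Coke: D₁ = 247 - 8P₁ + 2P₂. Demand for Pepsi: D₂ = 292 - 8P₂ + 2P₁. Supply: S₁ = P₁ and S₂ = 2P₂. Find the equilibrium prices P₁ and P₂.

P₁ = 1527/43, P₂ = 1561/43

Market 1: 247 - 8P₁ + 2P₂ = P₁ → 9P₁ - 2P₂ = 247.
Market 2: 10P₂ - 2P₁ = 292.
Eliminating P₂: 10×(1) + 2×(2) gives 86P₁ = 3054, so P₁ = 1527/43.
Back-substitute into (2): P₂ = (292 + 2×1527/43) / 10 = 1561/43.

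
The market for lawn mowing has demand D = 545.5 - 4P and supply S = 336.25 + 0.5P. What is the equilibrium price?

Set D = S: 545.5 - 4P = 336.25 + 0.5P.
209.25 = 4.5P, so P* = 46.5.
Q* = 545.5 − 4(46.5) = 359.5.

P* = 46.5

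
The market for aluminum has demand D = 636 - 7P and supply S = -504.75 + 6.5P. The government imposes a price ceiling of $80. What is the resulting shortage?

Shortage = 60.75

Equilibrium price would be P* = 84.5, so the ceiling at 80 binds.
At P = 80: D = 636 − 7(80) = 76, S = -504.75 + 6.5(80) = 15.25.
Shortage = 76 − 15.25 = 60.75.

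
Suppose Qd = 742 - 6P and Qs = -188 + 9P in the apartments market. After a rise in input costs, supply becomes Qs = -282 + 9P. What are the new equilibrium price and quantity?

P' = 1024/15, Q' = 332.4

Original equilibrium: P* = 62, Q* = 370.
New equilibrium: 742 - 6P = -282 + 9P, so 1024 = 15P and P' = 1024/15; Q' = 742 − 6(1024/15) = 332.4.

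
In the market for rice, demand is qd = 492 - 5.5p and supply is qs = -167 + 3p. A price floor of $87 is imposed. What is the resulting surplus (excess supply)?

Surplus = 80.5

Equilibrium price would be p* = 1318/17, so the floor at 87 binds.
At p = 87: qd = 13.5, qs = 94.
Surplus = 94 − 13.5 = 80.5.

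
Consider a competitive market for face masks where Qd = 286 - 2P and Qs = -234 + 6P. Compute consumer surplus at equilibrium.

Equilibrium: 286 - 2P = -234 + 6P gives P* = 65, Q* = 156.
Demand choke price (Qd = 0): P = 143.
CS = ½(143 − 65)(156) = 6084.

Consumer surplus = 6084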